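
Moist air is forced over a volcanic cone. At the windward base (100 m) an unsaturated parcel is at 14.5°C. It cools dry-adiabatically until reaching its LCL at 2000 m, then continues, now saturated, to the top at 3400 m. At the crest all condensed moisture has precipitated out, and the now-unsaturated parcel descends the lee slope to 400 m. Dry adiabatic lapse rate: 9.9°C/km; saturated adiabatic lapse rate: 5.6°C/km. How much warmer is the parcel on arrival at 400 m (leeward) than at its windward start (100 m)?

+3.05°C

100–2000 m, dry: Δz = 1.9 km ⇒ ΔT = -18.81°C; T = -4.31°C
2000–3400 m, saturated: Δz = 1.4 km ⇒ ΔT = -7.84°C; T = -12.15°C
3400–400 m, dry descent: Δz = 3 km ⇒ ΔT = +29.7°C; T = 17.55°C
Net change vs windward start: 17.55 − 14.5 = +3.05°C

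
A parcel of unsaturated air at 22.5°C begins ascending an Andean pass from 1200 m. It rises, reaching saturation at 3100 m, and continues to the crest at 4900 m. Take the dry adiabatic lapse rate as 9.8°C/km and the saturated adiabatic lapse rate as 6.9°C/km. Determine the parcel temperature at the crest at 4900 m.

-8.54°C

1200 → 3100 m (dry, 9.8°C/km): ΔT = -9.8 × 1.9 = -18.62°C → T = 3.88°C
3100 → 4900 m (saturated, 6.9°C/km): ΔT = -6.9 × 1.8 = -12.42°C → T = -8.54°C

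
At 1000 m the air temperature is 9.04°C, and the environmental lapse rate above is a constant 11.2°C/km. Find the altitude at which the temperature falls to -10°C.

Height above start = (9.04 − (-10)) / 11.2 = 1.7 km
Altitude = 1000 m + 1700 m = 2700 m

2700 m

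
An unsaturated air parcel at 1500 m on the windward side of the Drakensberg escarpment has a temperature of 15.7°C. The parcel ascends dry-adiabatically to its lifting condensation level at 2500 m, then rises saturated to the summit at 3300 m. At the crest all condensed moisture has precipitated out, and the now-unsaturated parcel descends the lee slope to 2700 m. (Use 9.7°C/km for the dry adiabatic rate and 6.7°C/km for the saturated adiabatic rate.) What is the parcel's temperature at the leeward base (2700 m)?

6.46°C

From 1500 m to 2500 m (dry): cools by 9.7 × 1 = 9.7°C, giving 6°C.
From 2500 m to 3300 m (saturated): cools by 6.7 × 0.8 = 5.36°C, giving 0.64°C.
From 3300 m to 2700 m (dry descent): warms by 9.7 × 0.6 = 5.82°C, giving 6.46°C.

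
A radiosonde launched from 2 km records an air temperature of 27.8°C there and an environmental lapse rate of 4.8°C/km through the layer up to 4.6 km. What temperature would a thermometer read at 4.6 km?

15.32°C

Environmental to 4600 m: -4.8 × 2.6 km = -12.48°C, so T = 15.32°C.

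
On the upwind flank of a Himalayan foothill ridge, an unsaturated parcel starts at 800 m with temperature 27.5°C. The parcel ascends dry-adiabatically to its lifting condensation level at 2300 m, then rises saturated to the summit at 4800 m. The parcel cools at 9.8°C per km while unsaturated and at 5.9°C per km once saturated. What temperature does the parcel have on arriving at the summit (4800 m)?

From 800 m to 2300 m (dry): cools by 9.8 × 1.5 = 14.7°C, giving 12.8°C.
From 2300 m to 4800 m (saturated): cools by 5.9 × 2.5 = 14.75°C, giving -1.95°C.

-1.95°C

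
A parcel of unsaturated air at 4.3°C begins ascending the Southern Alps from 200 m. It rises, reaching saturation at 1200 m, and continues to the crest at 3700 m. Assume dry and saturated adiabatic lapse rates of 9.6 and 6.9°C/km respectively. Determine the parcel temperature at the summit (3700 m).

-22.55°C

From 200 m to 1200 m (dry): cools by 9.6 × 1 = 9.6°C, giving -5.3°C.
From 1200 m to 3700 m (saturated): cools by 6.9 × 2.5 = 17.25°C, giving -22.55°C.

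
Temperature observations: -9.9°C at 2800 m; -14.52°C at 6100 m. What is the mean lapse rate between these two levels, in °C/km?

Γ = −ΔT/Δz = (-9.9 − (-14.52)) / (6100 − 2800) m
  = 4.62°C / 3.3 km = 1.4°C/km

1.4°C/km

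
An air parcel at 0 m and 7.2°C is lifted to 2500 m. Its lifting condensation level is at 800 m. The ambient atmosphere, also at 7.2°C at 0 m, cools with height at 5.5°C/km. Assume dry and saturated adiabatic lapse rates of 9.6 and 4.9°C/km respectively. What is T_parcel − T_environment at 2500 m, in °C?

Parcel:
  Dry to 800 m: -9.6 × 0.8 km = -7.68°C, so T = -0.48°C.
  Saturated to 2500 m: -4.9 × 1.7 km = -8.33°C, so T = -8.81°C.
Environment:
  Environment to 2500 m: -5.5 × 2.5 km = -13.75°C, so T = -6.55°C.
T_parcel − T_env = -8.81 − (-6.55) = -2.26°C

-2.26°C (parcel cooler than environment)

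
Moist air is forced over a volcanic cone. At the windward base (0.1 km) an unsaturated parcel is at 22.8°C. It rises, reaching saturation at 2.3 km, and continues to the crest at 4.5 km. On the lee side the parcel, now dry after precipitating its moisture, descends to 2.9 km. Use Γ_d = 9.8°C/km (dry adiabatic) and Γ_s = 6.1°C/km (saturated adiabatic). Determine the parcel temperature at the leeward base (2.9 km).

From 100 m to 2300 m (dry): cools by 9.8 × 2.2 = 21.56°C, giving 1.24°C.
From 2300 m to 4500 m (saturated): cools by 6.1 × 2.2 = 13.42°C, giving -12.18°C.
From 4500 m to 2900 m (dry descent): warms by 9.8 × 1.6 = 15.68°C, giving 3.5°C.

3.5°C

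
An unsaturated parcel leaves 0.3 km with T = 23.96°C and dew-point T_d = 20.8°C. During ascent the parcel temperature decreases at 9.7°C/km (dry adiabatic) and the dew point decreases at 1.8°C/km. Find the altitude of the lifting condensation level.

T and T_d converge at 9.7 − 1.8 = 7.9°C per km
Height above start = (23.96 − 20.8) / 7.9 = 0.4 km
LCL altitude = 300 m + 400 m = 700 m

0.7 km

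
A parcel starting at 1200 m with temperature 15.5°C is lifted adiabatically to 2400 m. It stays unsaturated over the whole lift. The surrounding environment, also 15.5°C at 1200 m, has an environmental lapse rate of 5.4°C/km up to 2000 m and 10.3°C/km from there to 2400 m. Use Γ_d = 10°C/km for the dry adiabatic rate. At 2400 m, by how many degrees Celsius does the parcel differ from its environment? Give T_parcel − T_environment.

-3.56°C (parcel cooler than environment)

Parcel:
  From 1200 m to 2400 m (dry): cools by 10 × 1.2 = 12°C, giving 3.5°C.
Environment:
  From 1200 m to 2000 m (environment, lower layer): cools by 5.4 × 0.8 = 4.32°C, giving 11.18°C.
  From 2000 m to 2400 m (environment, upper layer): cools by 10.3 × 0.4 = 4.12°C, giving 7.06°C.
T_parcel − T_env = 3.5 − 7.06 = -3.56°C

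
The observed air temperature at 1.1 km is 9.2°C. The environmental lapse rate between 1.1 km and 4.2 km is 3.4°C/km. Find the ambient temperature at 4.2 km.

From 1100 m to 4200 m (environmental): cools by 3.4 × 3.1 = 10.54°C, giving -1.34°C.

-1.34°C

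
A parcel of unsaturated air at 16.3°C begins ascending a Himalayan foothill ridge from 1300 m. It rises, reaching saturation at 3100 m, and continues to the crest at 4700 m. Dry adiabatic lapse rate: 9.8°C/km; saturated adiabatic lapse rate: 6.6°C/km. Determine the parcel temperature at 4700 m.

-11.9°C

From 1300 m to 3100 m (dry): cools by 9.8 × 1.8 = 17.64°C, giving -1.34°C.
From 3100 m to 4700 m (saturated): cools by 6.6 × 1.6 = 10.56°C, giving -11.9°C.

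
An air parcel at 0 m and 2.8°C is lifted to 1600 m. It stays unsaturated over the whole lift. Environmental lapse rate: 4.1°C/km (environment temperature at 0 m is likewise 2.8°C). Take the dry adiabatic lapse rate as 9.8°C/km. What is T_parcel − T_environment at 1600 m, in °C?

-9.12°C (parcel cooler than environment)

Parcel:
  0–1600 m, dry: Δz = 1.6 km ⇒ ΔT = -15.68°C; T = -12.88°C
Environment:
  0–1600 m, environment: Δz = 1.6 km ⇒ ΔT = -6.56°C; T = -3.76°C
T_parcel − T_env = -12.88 − (-3.76) = -9.12°C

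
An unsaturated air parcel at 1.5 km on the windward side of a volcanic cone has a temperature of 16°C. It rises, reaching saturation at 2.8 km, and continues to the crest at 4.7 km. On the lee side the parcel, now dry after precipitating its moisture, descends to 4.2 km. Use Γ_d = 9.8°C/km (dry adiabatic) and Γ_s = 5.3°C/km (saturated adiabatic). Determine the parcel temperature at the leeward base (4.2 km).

-1.91°C

From 1500 m to 2800 m (dry): cools by 9.8 × 1.3 = 12.74°C, giving 3.26°C.
From 2800 m to 4700 m (saturated): cools by 5.3 × 1.9 = 10.07°C, giving -6.81°C.
From 4700 m to 4200 m (dry descent): warms by 9.8 × 0.5 = 4.9°C, giving -1.91°C.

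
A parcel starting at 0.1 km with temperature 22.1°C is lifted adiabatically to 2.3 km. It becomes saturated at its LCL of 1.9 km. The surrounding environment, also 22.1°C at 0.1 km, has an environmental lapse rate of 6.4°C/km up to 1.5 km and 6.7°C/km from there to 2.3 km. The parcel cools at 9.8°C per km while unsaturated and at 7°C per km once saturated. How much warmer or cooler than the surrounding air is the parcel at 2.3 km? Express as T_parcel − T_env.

-6.12°C (parcel cooler than environment)

Parcel:
  From 100 m to 1900 m (dry): cools by 9.8 × 1.8 = 17.64°C, giving 4.46°C.
  From 1900 m to 2300 m (saturated): cools by 7 × 0.4 = 2.8°C, giving 1.66°C.
Environment:
  From 100 m to 1500 m (environment, lower layer): cools by 6.4 × 1.4 = 8.96°C, giving 13.14°C.
  From 1500 m to 2300 m (environment, upper layer): cools by 6.7 × 0.8 = 5.36°C, giving 7.78°C.
T_parcel − T_env = 1.66 − 7.78 = -6.12°C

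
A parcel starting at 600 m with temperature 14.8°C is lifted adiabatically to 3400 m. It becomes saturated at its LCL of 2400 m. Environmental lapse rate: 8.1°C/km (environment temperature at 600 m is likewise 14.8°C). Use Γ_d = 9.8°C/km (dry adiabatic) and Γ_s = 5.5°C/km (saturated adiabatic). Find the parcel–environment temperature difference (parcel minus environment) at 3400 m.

-0.46°C (parcel cooler than environment)

Parcel:
  600 → 2400 m (dry, 9.8°C/km): ΔT = -9.8 × 1.8 = -17.64°C → T = -2.84°C
  2400 → 3400 m (saturated, 5.5°C/km): ΔT = -5.5 × 1 = -5.5°C → T = -8.34°C
Environment:
  600 → 3400 m (environment, 8.1°C/km): ΔT = -8.1 × 2.8 = -22.68°C → T = -7.88°C
T_parcel − T_env = -8.34 − (-7.88) = -0.46°C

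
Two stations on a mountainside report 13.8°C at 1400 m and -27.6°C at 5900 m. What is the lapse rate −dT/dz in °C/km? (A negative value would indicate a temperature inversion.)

9.2°C/km

Γ = −ΔT/Δz = (13.8 − (-27.6)) / (5900 − 1400) m
  = 41.4°C / 4.5 km = 9.2°C/km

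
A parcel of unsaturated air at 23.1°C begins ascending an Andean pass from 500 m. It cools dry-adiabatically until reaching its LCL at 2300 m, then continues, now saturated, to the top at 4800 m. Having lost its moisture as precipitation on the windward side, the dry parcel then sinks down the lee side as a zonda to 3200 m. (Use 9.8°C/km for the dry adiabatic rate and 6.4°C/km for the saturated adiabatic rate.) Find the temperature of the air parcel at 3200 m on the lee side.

5.14°C

Dry to 2300 m: -9.8 × 1.8 km = -17.64°C, so T = 5.46°C.
Saturated to 4800 m: -6.4 × 2.5 km = -16°C, so T = -10.54°C.
Dry descent to 3200 m: +9.8 × 1.6 km = +15.68°C, so T = 5.14°C.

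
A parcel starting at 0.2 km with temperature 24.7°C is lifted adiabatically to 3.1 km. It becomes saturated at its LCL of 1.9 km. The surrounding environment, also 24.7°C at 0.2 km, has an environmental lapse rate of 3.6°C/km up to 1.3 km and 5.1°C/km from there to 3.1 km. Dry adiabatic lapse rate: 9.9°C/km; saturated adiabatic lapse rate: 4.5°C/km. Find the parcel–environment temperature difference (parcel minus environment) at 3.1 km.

-9.09°C (parcel cooler than environment)

Parcel:
  From 200 m to 1900 m (dry): cools by 9.9 × 1.7 = 16.83°C, giving 7.87°C.
  From 1900 m to 3100 m (saturated): cools by 4.5 × 1.2 = 5.4°C, giving 2.47°C.
Environment:
  From 200 m to 1300 m (environment, lower layer): cools by 3.6 × 1.1 = 3.96°C, giving 20.74°C.
  From 1300 m to 3100 m (environment, upper layer): cools by 5.1 × 1.8 = 9.18°C, giving 11.56°C.
T_parcel − T_env = 2.47 − 11.56 = -9.09°C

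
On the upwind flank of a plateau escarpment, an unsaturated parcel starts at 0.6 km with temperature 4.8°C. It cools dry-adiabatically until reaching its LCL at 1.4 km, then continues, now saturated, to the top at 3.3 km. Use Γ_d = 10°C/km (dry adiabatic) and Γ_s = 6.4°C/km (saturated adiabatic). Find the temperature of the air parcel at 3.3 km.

-15.36°C

600 → 1400 m (dry, 10°C/km): ΔT = -10 × 0.8 = -8°C → T = -3.2°C
1400 → 3300 m (saturated, 6.4°C/km): ΔT = -6.4 × 1.9 = -12.16°C → T = -15.36°C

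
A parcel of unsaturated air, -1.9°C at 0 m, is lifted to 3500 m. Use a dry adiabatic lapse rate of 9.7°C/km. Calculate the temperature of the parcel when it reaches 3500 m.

0–3500 m, dry adiabatic: Δz = 3.5 km ⇒ ΔT = -33.95°C; T = -35.85°C

-35.85°C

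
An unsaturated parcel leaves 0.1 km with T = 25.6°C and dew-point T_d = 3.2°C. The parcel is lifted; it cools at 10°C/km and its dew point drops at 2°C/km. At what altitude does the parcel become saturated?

T and T_d converge at 10 − 2 = 8°C per km
Height above start = (25.6 − 3.2) / 8 = 2.8 km
LCL altitude = 100 m + 2800 m = 2900 m

2.9 km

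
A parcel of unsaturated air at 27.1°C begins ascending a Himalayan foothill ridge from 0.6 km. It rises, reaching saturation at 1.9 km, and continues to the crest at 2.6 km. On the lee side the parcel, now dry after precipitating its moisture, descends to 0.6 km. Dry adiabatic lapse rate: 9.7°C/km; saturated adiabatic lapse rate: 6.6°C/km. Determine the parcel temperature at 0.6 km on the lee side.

29.27°C

600 → 1900 m (dry, 9.7°C/km): ΔT = -9.7 × 1.3 = -12.61°C → T = 14.49°C
1900 → 2600 m (saturated, 6.6°C/km): ΔT = -6.6 × 0.7 = -4.62°C → T = 9.87°C
2600 → 600 m (dry descent, 9.7°C/km): ΔT = +9.7 × 2 = +19.4°C → T = 29.27°C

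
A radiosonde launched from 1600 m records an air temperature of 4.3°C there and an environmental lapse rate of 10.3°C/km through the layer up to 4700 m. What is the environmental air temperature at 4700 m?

1600–4700 m, environmental: Δz = 3.1 km ⇒ ΔT = -31.93°C; T = -27.63°C

-27.63°C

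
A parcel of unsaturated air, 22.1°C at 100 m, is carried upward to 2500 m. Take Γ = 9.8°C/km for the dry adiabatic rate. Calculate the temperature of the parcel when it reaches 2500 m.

100–2500 m, dry adiabatic: Δz = 2.4 km ⇒ ΔT = -23.52°C; T = -1.42°C

-1.42°C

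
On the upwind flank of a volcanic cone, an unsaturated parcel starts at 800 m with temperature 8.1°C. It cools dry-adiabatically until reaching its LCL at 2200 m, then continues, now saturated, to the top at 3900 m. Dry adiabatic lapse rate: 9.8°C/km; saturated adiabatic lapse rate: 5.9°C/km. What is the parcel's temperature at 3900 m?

From 800 m to 2200 m (dry): cools by 9.8 × 1.4 = 13.72°C, giving -5.62°C.
From 2200 m to 3900 m (saturated): cools by 5.9 × 1.7 = 10.03°C, giving -15.65°C.

-15.65°C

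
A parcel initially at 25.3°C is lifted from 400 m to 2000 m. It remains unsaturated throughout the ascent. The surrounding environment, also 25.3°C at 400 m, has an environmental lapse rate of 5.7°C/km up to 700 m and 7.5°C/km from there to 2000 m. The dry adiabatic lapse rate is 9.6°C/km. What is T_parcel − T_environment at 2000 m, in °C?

Parcel:
  400 → 2000 m (dry, 9.6°C/km): ΔT = -9.6 × 1.6 = -15.36°C → T = 9.94°C
Environment:
  400 → 700 m (environment, lower layer, 5.7°C/km): ΔT = -5.7 × 0.3 = -1.71°C → T = 23.59°C
  700 → 2000 m (environment, upper layer, 7.5°C/km): ΔT = -7.5 × 1.3 = -9.75°C → T = 13.84°C
T_parcel − T_env = 9.94 − 13.84 = -3.9°C

-3.9°C (parcel cooler than environment)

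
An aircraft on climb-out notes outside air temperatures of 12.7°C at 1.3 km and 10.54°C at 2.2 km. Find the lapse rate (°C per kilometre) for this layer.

Γ = −ΔT/Δz = (12.7 − 10.54) / (2200 − 1300) m
  = 2.16°C / 0.9 km = 2.4°C/km

2.4°C/km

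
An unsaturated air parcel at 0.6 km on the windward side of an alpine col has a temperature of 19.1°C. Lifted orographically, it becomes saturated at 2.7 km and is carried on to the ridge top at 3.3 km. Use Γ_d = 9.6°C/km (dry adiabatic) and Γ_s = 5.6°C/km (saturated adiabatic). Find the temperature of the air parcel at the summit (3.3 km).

-4.42°C

600 → 2700 m (dry, 9.6°C/km): ΔT = -9.6 × 2.1 = -20.16°C → T = -1.06°C
2700 → 3300 m (saturated, 5.6°C/km): ΔT = -5.6 × 0.6 = -3.36°C → T = -4.42°C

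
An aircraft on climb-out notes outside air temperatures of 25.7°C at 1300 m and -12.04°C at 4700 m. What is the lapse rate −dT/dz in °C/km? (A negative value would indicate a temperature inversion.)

11.1°C/km

Γ = −ΔT/Δz = (25.7 − (-12.04)) / (4700 − 1300) m
  = 37.74°C / 3.4 km = 11.1°C/km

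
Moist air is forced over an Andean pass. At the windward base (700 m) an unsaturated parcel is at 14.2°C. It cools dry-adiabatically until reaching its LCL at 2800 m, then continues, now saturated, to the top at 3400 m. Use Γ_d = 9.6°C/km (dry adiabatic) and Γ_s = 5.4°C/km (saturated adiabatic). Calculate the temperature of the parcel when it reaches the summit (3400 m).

From 700 m to 2800 m (dry): cools by 9.6 × 2.1 = 20.16°C, giving -5.96°C.
From 2800 m to 3400 m (saturated): cools by 5.4 × 0.6 = 3.24°C, giving -9.2°C.

-9.2°C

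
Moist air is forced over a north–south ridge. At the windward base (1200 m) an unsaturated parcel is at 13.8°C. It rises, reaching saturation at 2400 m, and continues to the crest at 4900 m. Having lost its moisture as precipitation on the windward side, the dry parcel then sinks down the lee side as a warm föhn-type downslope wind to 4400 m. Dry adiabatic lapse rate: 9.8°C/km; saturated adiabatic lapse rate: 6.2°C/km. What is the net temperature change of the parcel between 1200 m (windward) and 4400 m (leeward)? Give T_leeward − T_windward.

-22.36°C

Dry to 2400 m: -9.8 × 1.2 km = -11.76°C, so T = 2.04°C.
Saturated to 4900 m: -6.2 × 2.5 km = -15.5°C, so T = -13.46°C.
Dry descent to 4400 m: +9.8 × 0.5 km = +4.9°C, so T = -8.56°C.
Net change vs windward start: -8.56 − 13.8 = -22.36°C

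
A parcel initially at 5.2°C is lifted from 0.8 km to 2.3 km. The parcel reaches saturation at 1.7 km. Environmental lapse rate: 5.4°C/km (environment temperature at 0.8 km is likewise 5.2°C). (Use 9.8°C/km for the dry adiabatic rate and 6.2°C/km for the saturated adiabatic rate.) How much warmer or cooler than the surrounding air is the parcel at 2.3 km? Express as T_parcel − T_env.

-4.44°C (parcel cooler than environment)

Parcel:
  From 800 m to 1700 m (dry): cools by 9.8 × 0.9 = 8.82°C, giving -3.62°C.
  From 1700 m to 2300 m (saturated): cools by 6.2 × 0.6 = 3.72°C, giving -7.34°C.
Environment:
  From 800 m to 2300 m (environment): cools by 5.4 × 1.5 = 8.1°C, giving -2.9°C.
T_parcel − T_env = -7.34 − (-2.9) = -4.44°C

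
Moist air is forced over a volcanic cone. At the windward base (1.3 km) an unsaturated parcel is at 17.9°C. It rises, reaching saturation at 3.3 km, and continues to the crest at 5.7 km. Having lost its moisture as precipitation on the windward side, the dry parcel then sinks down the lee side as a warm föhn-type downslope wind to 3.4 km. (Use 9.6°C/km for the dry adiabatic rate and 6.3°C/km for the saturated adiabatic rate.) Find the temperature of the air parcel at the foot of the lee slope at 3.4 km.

1300 → 3300 m (dry, 9.6°C/km): ΔT = -9.6 × 2 = -19.2°C → T = -1.3°C
3300 → 5700 m (saturated, 6.3°C/km): ΔT = -6.3 × 2.4 = -15.12°C → T = -16.42°C
5700 → 3400 m (dry descent, 9.6°C/km): ΔT = +9.6 × 2.3 = +22.08°C → T = 5.66°C

5.66°C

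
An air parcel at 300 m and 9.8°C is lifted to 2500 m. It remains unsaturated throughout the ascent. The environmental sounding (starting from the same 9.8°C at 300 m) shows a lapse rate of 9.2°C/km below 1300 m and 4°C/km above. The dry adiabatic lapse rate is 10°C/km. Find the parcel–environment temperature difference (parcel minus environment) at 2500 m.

Parcel:
  From 300 m to 2500 m (dry): cools by 10 × 2.2 = 22°C, giving -12.2°C.
Environment:
  From 300 m to 1300 m (environment, lower layer): cools by 9.2 × 1 = 9.2°C, giving 0.6°C.
  From 1300 m to 2500 m (environment, upper layer): cools by 4 × 1.2 = 4.8°C, giving -4.2°C.
T_parcel − T_env = -12.2 − (-4.2) = -8°C

-8°C (parcel cooler than environment)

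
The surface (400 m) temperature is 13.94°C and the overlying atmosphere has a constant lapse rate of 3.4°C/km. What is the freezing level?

Height above start = (13.94 − 0) / 3.4 = 4.1 km
Altitude = 400 m + 4100 m = 4500 m

4500 m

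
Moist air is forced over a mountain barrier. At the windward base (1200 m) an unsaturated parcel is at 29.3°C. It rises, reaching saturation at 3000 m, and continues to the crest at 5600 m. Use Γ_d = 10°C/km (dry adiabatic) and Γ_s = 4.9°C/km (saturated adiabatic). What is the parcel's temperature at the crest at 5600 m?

Dry to 3000 m: -10 × 1.8 km = -18°C, so T = 11.3°C.
Saturated to 5600 m: -4.9 × 2.6 km = -12.74°C, so T = -1.44°C.

-1.44°C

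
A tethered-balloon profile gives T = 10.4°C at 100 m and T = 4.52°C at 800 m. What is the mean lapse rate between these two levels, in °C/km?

8.4°C/km

Γ = −ΔT/Δz = (10.4 − 4.52) / (800 − 100) m
  = 5.88°C / 0.7 km = 8.4°C/km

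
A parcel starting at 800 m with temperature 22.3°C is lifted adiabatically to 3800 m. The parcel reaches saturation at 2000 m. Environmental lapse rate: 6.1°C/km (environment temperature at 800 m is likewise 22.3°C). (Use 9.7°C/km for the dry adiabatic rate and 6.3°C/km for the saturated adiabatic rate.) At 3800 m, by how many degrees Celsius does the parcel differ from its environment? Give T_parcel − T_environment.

Parcel:
  From 800 m to 2000 m (dry): cools by 9.7 × 1.2 = 11.64°C, giving 10.66°C.
  From 2000 m to 3800 m (saturated): cools by 6.3 × 1.8 = 11.34°C, giving -0.68°C.
Environment:
  From 800 m to 3800 m (environment): cools by 6.1 × 3 = 18.3°C, giving 4°C.
T_parcel − T_env = -0.68 − 4 = -4.68°C

-4.68°C (parcel cooler than environment)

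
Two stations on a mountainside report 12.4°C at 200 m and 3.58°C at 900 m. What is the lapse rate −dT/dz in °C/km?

Γ = −ΔT/Δz = (12.4 − 3.58) / (900 − 200) m
  = 8.82°C / 0.7 km = 12.6°C/km

12.6°C/km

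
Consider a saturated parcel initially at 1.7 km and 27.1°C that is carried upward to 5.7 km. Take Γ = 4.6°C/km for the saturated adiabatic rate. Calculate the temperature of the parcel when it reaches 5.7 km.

8.7°C

1700–5700 m, saturated adiabatic: Δz = 4 km ⇒ ΔT = -18.4°C; T = 8.7°C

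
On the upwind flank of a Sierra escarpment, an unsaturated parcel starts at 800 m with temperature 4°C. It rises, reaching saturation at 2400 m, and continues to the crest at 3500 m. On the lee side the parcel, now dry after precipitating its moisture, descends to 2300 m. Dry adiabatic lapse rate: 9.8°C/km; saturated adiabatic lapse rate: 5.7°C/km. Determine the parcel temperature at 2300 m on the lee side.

Dry to 2400 m: -9.8 × 1.6 km = -15.68°C, so T = -11.68°C.
Saturated to 3500 m: -5.7 × 1.1 km = -6.27°C, so T = -17.95°C.
Dry descent to 2300 m: +9.8 × 1.2 km = +11.76°C, so T = -6.19°C.

-6.19°C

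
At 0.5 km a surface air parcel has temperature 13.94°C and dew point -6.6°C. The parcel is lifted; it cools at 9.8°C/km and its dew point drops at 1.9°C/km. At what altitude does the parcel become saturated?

3.1 km

T and T_d converge at 9.8 − 1.9 = 7.9°C per km
Height above start = (13.94 − (-6.6)) / 7.9 = 2.6 km
LCL altitude = 500 m + 2600 m = 3100 m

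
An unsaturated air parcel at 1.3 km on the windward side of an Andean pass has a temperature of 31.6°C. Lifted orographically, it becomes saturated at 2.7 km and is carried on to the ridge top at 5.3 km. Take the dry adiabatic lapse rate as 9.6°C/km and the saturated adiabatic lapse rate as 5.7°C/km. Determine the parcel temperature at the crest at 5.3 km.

3.34°C

Dry to 2700 m: -9.6 × 1.4 km = -13.44°C, so T = 18.16°C.
Saturated to 5300 m: -5.7 × 2.6 km = -14.82°C, so T = 3.34°C.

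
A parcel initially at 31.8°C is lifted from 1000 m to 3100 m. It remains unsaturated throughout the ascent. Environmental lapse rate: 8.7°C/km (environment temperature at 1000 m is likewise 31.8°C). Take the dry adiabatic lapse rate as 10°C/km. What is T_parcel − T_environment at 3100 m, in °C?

Parcel:
  1000–3100 m, dry: Δz = 2.1 km ⇒ ΔT = -21°C; T = 10.8°C
Environment:
  1000–3100 m, environment: Δz = 2.1 km ⇒ ΔT = -18.27°C; T = 13.53°C
T_parcel − T_env = 10.8 − 13.53 = -2.73°C

-2.73°C (parcel cooler than environment)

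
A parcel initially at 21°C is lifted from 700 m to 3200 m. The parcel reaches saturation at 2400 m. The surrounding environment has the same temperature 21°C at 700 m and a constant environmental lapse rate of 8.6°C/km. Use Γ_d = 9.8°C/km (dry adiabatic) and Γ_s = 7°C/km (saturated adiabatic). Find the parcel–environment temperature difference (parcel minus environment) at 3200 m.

-0.76°C (parcel cooler than environment)

Parcel:
  700 → 2400 m (dry, 9.8°C/km): ΔT = -9.8 × 1.7 = -16.66°C → T = 4.34°C
  2400 → 3200 m (saturated, 7°C/km): ΔT = -7 × 0.8 = -5.6°C → T = -1.26°C
Environment:
  700 → 3200 m (environment, 8.6°C/km): ΔT = -8.6 × 2.5 = -21.5°C → T = -0.5°C
T_parcel − T_env = -1.26 − (-0.5) = -0.76°C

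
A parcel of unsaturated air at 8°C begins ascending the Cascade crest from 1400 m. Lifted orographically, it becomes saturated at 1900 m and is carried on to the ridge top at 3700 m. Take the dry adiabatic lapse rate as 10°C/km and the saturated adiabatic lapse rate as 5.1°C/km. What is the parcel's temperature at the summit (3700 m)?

-6.18°C

Dry to 1900 m: -10 × 0.5 km = -5°C, so T = 3°C.
Saturated to 3700 m: -5.1 × 1.8 km = -9.18°C, so T = -6.18°C.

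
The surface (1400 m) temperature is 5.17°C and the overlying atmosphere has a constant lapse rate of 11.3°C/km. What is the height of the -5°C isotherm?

2300 m

Height above start = (5.17 − (-5)) / 11.3 = 0.9 km
Altitude = 1400 m + 900 m = 2300 m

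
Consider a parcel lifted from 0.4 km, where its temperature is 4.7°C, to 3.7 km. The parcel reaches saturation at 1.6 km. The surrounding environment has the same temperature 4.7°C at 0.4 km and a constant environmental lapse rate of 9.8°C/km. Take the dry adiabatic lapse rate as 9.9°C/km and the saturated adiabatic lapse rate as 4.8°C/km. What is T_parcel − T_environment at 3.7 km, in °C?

Parcel:
  400 → 1600 m (dry, 9.9°C/km): ΔT = -9.9 × 1.2 = -11.88°C → T = -7.18°C
  1600 → 3700 m (saturated, 4.8°C/km): ΔT = -4.8 × 2.1 = -10.08°C → T = -17.26°C
Environment:
  400 → 3700 m (environment, 9.8°C/km): ΔT = -9.8 × 3.3 = -32.34°C → T = -27.64°C
T_parcel − T_env = -17.26 − (-27.64) = +10.38°C

+10.38°C (parcel warmer than environment)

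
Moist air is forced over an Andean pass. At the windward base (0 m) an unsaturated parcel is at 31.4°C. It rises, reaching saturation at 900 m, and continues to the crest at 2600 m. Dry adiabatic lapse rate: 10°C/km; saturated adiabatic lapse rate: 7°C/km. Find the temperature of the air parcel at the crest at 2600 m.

0 → 900 m (dry, 10°C/km): ΔT = -10 × 0.9 = -9°C → T = 22.4°C
900 → 2600 m (saturated, 7°C/km): ΔT = -7 × 1.7 = -11.9°C → T = 10.5°C

10.5°C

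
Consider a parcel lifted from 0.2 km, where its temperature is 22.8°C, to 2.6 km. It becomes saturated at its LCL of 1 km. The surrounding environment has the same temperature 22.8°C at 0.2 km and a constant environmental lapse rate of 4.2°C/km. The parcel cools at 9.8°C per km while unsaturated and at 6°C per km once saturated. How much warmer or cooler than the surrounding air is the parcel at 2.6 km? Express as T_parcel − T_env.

-7.36°C (parcel cooler than environment)

Parcel:
  200–1000 m, dry: Δz = 0.8 km ⇒ ΔT = -7.84°C; T = 14.96°C
  1000–2600 m, saturated: Δz = 1.6 km ⇒ ΔT = -9.6°C; T = 5.36°C
Environment:
  200–2600 m, environment: Δz = 2.4 km ⇒ ΔT = -10.08°C; T = 12.72°C
T_parcel − T_env = 5.36 − 12.72 = -7.36°C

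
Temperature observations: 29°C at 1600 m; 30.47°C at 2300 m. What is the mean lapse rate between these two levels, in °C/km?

-2.1°C/km

Γ = −ΔT/Δz = (29 − 30.47) / (2300 − 1600) m
  = -1.47°C / 0.7 km = -2.1°C/km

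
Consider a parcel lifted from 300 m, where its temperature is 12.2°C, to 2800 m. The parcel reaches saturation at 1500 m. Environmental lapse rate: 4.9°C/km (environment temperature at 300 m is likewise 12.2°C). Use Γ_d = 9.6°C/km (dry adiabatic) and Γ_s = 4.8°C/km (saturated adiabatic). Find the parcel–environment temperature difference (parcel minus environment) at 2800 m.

-5.51°C (parcel cooler than environment)

Parcel:
  From 300 m to 1500 m (dry): cools by 9.6 × 1.2 = 11.52°C, giving 0.68°C.
  From 1500 m to 2800 m (saturated): cools by 4.8 × 1.3 = 6.24°C, giving -5.56°C.
Environment:
  From 300 m to 2800 m (environment): cools by 4.9 × 2.5 = 12.25°C, giving -0.05°C.
T_parcel − T_env = -5.56 − (-0.05) = -5.51°C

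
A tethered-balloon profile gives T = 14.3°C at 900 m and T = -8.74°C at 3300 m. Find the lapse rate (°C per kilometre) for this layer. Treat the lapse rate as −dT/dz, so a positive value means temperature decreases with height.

9.6°C/km

Γ = −ΔT/Δz = (14.3 − (-8.74)) / (3300 − 900) m
  = 23.04°C / 2.4 km = 9.6°C/km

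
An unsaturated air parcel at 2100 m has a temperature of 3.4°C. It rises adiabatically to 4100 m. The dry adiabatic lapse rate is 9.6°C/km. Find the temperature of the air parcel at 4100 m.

-15.8°C

From 2100 m to 4100 m (dry adiabatic): cools by 9.6 × 2 = 19.2°C, giving -15.8°C.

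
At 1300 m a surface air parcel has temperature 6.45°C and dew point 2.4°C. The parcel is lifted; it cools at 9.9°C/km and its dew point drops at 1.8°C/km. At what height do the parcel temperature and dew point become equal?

1800 m

T and T_d converge at 9.9 − 1.8 = 8.1°C per km
Height above start = (6.45 − 2.4) / 8.1 = 0.5 km
LCL altitude = 1300 m + 500 m = 1800 m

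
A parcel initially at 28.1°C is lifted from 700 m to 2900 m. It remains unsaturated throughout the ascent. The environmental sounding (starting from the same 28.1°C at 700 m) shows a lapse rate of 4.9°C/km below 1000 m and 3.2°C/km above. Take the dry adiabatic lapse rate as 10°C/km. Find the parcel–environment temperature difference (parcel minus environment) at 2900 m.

Parcel:
  700 → 2900 m (dry, 10°C/km): ΔT = -10 × 2.2 = -22°C → T = 6.1°C
Environment:
  700 → 1000 m (environment, lower layer, 4.9°C/km): ΔT = -4.9 × 0.3 = -1.47°C → T = 26.63°C
  1000 → 2900 m (environment, upper layer, 3.2°C/km): ΔT = -3.2 × 1.9 = -6.08°C → T = 20.55°C
T_parcel − T_env = 6.1 − 20.55 = -14.45°C

-14.45°C (parcel cooler than environment)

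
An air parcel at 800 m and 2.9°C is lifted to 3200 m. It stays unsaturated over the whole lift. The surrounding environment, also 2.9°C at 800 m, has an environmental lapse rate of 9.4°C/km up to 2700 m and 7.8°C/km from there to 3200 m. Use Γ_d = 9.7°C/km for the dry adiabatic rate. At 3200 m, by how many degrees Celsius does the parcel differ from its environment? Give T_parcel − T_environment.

Parcel:
  Dry to 3200 m: -9.7 × 2.4 km = -23.28°C, so T = -20.38°C.
Environment:
  Environment, lower layer to 2700 m: -9.4 × 1.9 km = -17.86°C, so T = -14.96°C.
  Environment, upper layer to 3200 m: -7.8 × 0.5 km = -3.9°C, so T = -18.86°C.
T_parcel − T_env = -20.38 − (-18.86) = -1.52°C

-1.52°C (parcel cooler than environment)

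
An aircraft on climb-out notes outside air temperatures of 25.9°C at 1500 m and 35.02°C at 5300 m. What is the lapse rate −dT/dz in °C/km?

Γ = −ΔT/Δz = (25.9 − 35.02) / (5300 − 1500) m
  = -9.12°C / 3.8 km = -2.4°C/km

-2.4°C/km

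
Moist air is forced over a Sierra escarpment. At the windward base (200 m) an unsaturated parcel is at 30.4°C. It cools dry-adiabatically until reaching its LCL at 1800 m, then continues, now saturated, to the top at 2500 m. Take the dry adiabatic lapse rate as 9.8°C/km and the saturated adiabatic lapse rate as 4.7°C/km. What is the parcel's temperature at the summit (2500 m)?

From 200 m to 1800 m (dry): cools by 9.8 × 1.6 = 15.68°C, giving 14.72°C.
From 1800 m to 2500 m (saturated): cools by 4.7 × 0.7 = 3.29°C, giving 11.43°C.

11.43°C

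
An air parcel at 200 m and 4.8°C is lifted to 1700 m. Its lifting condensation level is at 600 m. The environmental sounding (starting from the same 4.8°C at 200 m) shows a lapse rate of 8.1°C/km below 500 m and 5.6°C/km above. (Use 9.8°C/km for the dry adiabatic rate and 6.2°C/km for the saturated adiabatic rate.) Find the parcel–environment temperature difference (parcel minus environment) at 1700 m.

Parcel:
  From 200 m to 600 m (dry): cools by 9.8 × 0.4 = 3.92°C, giving 0.88°C.
  From 600 m to 1700 m (saturated): cools by 6.2 × 1.1 = 6.82°C, giving -5.94°C.
Environment:
  From 200 m to 500 m (environment, lower layer): cools by 8.1 × 0.3 = 2.43°C, giving 2.37°C.
  From 500 m to 1700 m (environment, upper layer): cools by 5.6 × 1.2 = 6.72°C, giving -4.35°C.
T_parcel − T_env = -5.94 − (-4.35) = -1.59°C

-1.59°C (parcel cooler than environment)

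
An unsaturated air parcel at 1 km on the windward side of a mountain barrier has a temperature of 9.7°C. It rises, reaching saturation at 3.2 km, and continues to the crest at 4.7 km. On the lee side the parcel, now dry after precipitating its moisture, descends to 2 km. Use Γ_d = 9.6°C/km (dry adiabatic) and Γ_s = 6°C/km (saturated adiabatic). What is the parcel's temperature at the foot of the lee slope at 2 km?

1000 → 3200 m (dry, 9.6°C/km): ΔT = -9.6 × 2.2 = -21.12°C → T = -11.42°C
3200 → 4700 m (saturated, 6°C/km): ΔT = -6 × 1.5 = -9°C → T = -20.42°C
4700 → 2000 m (dry descent, 9.6°C/km): ΔT = +9.6 × 2.7 = +25.92°C → T = 5.5°C

5.5°C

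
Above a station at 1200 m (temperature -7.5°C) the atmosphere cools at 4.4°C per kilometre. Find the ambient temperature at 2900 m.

-14.98°C

1200 → 2900 m (environmental, 4.4°C/km): ΔT = -4.4 × 1.7 = -7.48°C → T = -14.98°C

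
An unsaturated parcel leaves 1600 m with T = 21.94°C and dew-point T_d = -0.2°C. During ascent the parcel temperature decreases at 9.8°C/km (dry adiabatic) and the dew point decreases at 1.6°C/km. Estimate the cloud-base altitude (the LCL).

4300 m

T and T_d converge at 9.8 − 1.6 = 8.2°C per km
Height above start = (21.94 − (-0.2)) / 8.2 = 2.7 km
LCL altitude = 1600 m + 2700 m = 4300 m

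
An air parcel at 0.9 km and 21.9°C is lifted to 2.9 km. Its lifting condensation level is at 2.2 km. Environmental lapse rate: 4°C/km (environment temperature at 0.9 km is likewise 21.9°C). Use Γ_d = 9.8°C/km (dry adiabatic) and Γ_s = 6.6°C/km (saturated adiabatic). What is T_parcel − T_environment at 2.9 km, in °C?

-9.36°C (parcel cooler than environment)

Parcel:
  From 900 m to 2200 m (dry): cools by 9.8 × 1.3 = 12.74°C, giving 9.16°C.
  From 2200 m to 2900 m (saturated): cools by 6.6 × 0.7 = 4.62°C, giving 4.54°C.
Environment:
  From 900 m to 2900 m (environment): cools by 4 × 2 = 8°C, giving 13.9°C.
T_parcel − T_env = 4.54 − 13.9 = -9.36°C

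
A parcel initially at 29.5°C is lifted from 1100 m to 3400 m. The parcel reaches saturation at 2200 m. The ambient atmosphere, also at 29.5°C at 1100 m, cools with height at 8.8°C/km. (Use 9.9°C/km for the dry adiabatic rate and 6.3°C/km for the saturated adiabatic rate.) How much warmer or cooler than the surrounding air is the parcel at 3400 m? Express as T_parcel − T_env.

Parcel:
  Dry to 2200 m: -9.9 × 1.1 km = -10.89°C, so T = 18.61°C.
  Saturated to 3400 m: -6.3 × 1.2 km = -7.56°C, so T = 11.05°C.
Environment:
  Environment to 3400 m: -8.8 × 2.3 km = -20.24°C, so T = 9.26°C.
T_parcel − T_env = 11.05 − 9.26 = +1.79°C

+1.79°C (parcel warmer than environment)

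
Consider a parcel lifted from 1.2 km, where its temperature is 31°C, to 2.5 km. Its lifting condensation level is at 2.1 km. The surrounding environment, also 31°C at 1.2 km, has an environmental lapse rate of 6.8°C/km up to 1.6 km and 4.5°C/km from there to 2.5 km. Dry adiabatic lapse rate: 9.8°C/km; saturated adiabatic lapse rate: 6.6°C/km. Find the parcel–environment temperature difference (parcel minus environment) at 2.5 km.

Parcel:
  From 1200 m to 2100 m (dry): cools by 9.8 × 0.9 = 8.82°C, giving 22.18°C.
  From 2100 m to 2500 m (saturated): cools by 6.6 × 0.4 = 2.64°C, giving 19.54°C.
Environment:
  From 1200 m to 1600 m (environment, lower layer): cools by 6.8 × 0.4 = 2.72°C, giving 28.28°C.
  From 1600 m to 2500 m (environment, upper layer): cools by 4.5 × 0.9 = 4.05°C, giving 24.23°C.
T_parcel − T_env = 19.54 − 24.23 = -4.69°C

-4.69°C (parcel cooler than environment)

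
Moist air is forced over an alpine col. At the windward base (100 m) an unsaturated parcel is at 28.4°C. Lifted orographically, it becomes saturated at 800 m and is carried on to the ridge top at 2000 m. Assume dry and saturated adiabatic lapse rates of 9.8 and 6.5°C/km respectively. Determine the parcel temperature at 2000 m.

13.74°C

From 100 m to 800 m (dry): cools by 9.8 × 0.7 = 6.86°C, giving 21.54°C.
From 800 m to 2000 m (saturated): cools by 6.5 × 1.2 = 7.8°C, giving 13.74°C.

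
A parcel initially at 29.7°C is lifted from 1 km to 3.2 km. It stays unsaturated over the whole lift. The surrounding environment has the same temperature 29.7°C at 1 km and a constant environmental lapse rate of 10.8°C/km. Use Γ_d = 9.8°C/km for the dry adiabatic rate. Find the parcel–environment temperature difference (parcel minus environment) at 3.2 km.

+2.2°C (parcel warmer than environment)

Parcel:
  Dry to 3200 m: -9.8 × 2.2 km = -21.56°C, so T = 8.14°C.
Environment:
  Environment to 3200 m: -10.8 × 2.2 km = -23.76°C, so T = 5.94°C.
T_parcel − T_env = 8.14 − 5.94 = +2.2°C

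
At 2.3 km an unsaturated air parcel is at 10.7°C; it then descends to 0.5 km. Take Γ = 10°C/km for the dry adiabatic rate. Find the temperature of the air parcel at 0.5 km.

28.7°C

2300 → 500 m (dry adiabatic, 10°C/km): ΔT = +10 × 1.8 = +18°C → T = 28.7°C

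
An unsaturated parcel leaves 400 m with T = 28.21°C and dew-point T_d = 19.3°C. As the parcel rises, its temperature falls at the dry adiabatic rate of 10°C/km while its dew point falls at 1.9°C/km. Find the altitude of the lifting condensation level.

T and T_d converge at 10 − 1.9 = 8.1°C per km
Height above start = (28.21 − 19.3) / 8.1 = 1.1 km
LCL altitude = 400 m + 1100 m = 1500 m

1500 m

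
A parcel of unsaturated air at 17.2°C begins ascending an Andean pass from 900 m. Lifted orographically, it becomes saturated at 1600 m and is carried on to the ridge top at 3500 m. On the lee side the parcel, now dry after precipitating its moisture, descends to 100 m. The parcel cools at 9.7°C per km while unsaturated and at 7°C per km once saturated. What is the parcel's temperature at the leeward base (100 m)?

Dry to 1600 m: -9.7 × 0.7 km = -6.79°C, so T = 10.41°C.
Saturated to 3500 m: -7 × 1.9 km = -13.3°C, so T = -2.89°C.
Dry descent to 100 m: +9.7 × 3.4 km = +32.98°C, so T = 30.09°C.

30.09°C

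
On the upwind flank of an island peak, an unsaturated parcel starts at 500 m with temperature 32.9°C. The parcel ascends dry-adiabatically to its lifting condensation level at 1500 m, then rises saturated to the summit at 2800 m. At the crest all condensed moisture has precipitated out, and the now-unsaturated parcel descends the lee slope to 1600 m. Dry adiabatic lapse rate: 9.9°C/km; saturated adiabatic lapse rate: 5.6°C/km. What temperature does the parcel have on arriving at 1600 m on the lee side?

27.6°C

From 500 m to 1500 m (dry): cools by 9.9 × 1 = 9.9°C, giving 23°C.
From 1500 m to 2800 m (saturated): cools by 5.6 × 1.3 = 7.28°C, giving 15.72°C.
From 2800 m to 1600 m (dry descent): warms by 9.9 × 1.2 = 11.88°C, giving 27.6°C.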